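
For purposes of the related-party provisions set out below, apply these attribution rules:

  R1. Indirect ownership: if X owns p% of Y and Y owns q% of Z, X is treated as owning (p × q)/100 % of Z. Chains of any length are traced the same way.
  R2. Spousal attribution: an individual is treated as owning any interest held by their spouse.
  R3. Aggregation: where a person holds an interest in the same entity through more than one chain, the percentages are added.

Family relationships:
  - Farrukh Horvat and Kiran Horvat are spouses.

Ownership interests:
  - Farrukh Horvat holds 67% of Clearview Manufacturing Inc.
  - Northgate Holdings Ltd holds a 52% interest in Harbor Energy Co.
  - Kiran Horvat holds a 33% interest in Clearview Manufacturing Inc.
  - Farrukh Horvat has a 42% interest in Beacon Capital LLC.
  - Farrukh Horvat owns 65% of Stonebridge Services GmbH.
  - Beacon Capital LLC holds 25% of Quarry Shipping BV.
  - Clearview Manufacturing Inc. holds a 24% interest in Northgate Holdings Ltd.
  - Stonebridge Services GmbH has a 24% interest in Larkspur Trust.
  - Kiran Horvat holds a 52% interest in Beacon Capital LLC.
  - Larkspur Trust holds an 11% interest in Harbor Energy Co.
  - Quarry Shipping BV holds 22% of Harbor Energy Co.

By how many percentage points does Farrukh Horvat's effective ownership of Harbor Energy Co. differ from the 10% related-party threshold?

9.366

By spousal attribution (R2), Farrukh Horvat is treated as also owning Kiran Horvat's interest in Beacon Capital LLC, giving 42% + 52% = 94%.
By spousal attribution (R2), Farrukh Horvat is treated as also owning Kiran Horvat's interest in Clearview Manufacturing Inc, giving 67% + 33% = 100%.
Chain via Stonebridge Services GmbH → Larkspur Trust (R1): 65% × 24% × 11% = 1.716% of Harbor Energy Co.
Chain via Beacon Capital LLC → Quarry Shipping BV (R1): 94% × 25% × 22% = 5.17% of Harbor Energy Co.
Chain via Clearview Manufacturing Inc. → Northgate Holdings Ltd (R1): 100% × 24% × 52% = 12.48% of Harbor Energy Co.
Aggregating (R3): 1.716% + 5.17% + 12.48% = 19.366%.
19.366% exceeds the 10% threshold by 9.366 percentage points.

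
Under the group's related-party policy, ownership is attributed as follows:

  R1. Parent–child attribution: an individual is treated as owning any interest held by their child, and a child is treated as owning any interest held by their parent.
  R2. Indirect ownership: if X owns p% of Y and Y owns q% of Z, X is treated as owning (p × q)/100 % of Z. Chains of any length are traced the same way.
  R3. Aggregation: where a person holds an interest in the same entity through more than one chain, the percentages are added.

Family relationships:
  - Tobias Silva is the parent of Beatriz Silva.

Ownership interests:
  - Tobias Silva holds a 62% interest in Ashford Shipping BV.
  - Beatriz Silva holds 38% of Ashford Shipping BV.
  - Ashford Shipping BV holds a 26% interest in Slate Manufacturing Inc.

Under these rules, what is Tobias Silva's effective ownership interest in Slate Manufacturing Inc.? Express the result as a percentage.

By parent–child attribution (R1), Tobias Silva is treated as also owning Beatriz Silva's interest in Ashford Shipping BV, giving 62% + 38% = 100%.
Chain via Ashford Shipping BV (R2): 100% × 26% = 26% of Slate Manufacturing Inc.

26%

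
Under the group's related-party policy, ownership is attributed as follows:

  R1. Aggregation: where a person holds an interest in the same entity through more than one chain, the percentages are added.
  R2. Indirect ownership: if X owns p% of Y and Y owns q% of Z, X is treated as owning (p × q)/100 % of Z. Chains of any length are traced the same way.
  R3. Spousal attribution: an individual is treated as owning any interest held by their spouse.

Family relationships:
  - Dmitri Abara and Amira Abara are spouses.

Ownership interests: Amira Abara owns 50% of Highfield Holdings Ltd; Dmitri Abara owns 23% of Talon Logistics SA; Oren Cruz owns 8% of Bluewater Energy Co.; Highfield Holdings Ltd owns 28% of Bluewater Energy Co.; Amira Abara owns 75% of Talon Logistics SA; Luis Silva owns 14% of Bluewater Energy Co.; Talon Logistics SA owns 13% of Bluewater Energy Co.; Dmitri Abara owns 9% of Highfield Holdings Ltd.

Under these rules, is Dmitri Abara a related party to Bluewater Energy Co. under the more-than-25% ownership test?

By spousal attribution (R3), Dmitri Abara is treated as also owning Amira Abara's interest in Talon Logistics SA, giving 23% + 75% = 98%.
By spousal attribution (R3), Dmitri Abara is treated as also owning Amira Abara's interest in Highfield Holdings Ltd, giving 9% + 50% = 59%.
Chain via Talon Logistics SA (R2): 98% × 13% = 12.74% of Bluewater Energy Co.
Chain via Highfield Holdings Ltd (R2): 59% × 28% = 16.52% of Bluewater Energy Co.
Aggregating (R1): 12.74% + 16.52% = 29.26%.
29.26% exceeds the 25% threshold, so Dmitri is a related party to Bluewater Energy Co.

Yes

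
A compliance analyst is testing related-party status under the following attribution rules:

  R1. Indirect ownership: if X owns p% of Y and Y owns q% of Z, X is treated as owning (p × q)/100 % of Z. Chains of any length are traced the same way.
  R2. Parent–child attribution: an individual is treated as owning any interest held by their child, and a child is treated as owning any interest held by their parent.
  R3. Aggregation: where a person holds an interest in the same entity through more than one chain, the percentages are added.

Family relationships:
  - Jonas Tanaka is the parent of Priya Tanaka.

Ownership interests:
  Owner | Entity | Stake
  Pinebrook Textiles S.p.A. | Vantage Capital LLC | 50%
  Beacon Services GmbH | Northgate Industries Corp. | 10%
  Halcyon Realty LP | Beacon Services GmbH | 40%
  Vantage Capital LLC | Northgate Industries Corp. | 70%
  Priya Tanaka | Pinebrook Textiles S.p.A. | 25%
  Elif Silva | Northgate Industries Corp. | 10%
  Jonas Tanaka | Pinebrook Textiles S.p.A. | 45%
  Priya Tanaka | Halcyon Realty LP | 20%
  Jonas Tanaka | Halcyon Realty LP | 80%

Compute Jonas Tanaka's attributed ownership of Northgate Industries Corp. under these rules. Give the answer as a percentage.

28.5%

By parent–child attribution (R2), Jonas Tanaka is treated as also owning Priya Tanaka's interest in Pinebrook Textiles S.p.A, giving 45% + 25% = 70%.
By parent–child attribution (R2), Jonas Tanaka is treated as also owning Priya Tanaka's interest in Halcyon Realty LP, giving 80% + 20% = 100%.
Chain via Pinebrook Textiles S.p.A. → Vantage Capital LLC (R1): 70% × 50% × 70% = 24.5% of Northgate Industries Corp.
Chain via Halcyon Realty LP → Beacon Services GmbH (R1): 100% × 40% × 10% = 4% of Northgate Industries Corp.
Aggregating (R3): 24.5% + 4% = 28.5%.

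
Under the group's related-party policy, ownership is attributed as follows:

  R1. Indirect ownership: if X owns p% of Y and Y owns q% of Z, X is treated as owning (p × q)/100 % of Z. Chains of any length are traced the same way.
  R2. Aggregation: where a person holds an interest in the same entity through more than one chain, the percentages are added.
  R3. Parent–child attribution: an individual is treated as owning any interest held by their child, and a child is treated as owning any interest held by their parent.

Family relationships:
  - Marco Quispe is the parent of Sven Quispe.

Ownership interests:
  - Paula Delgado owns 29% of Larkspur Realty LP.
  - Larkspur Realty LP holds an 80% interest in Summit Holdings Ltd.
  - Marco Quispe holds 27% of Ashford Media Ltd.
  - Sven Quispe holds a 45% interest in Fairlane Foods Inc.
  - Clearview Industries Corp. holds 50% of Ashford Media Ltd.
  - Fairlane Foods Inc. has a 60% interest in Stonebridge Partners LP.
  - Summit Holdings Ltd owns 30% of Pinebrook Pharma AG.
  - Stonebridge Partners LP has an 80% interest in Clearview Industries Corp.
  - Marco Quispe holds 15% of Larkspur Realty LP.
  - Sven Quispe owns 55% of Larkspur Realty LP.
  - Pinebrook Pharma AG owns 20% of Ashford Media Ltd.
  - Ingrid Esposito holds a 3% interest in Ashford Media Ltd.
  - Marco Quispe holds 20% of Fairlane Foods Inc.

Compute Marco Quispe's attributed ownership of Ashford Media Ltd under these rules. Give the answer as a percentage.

45.96%

By parent–child attribution (R3), Marco Quispe is treated as also owning Sven Quispe's interest in Larkspur Realty LP, giving 15% + 55% = 70%.
By parent–child attribution (R3), Marco Quispe is treated as also owning Sven Quispe's interest in Fairlane Foods Inc, giving 20% + 45% = 65%.
Chain via Larkspur Realty LP → Summit Holdings Ltd → Pinebrook Pharma AG (R1): 70% × 80% × 30% × 20% = 3.36% of Ashford Media Ltd.
Chain via Fairlane Foods Inc. → Stonebridge Partners LP → Clearview Industries Corp. (R1): 65% × 60% × 80% × 50% = 15.6% of Ashford Media Ltd.
Direct interest in Ashford Media Ltd: 27%.
Aggregating (R2): 3.36% + 15.6% + 27% = 45.96%.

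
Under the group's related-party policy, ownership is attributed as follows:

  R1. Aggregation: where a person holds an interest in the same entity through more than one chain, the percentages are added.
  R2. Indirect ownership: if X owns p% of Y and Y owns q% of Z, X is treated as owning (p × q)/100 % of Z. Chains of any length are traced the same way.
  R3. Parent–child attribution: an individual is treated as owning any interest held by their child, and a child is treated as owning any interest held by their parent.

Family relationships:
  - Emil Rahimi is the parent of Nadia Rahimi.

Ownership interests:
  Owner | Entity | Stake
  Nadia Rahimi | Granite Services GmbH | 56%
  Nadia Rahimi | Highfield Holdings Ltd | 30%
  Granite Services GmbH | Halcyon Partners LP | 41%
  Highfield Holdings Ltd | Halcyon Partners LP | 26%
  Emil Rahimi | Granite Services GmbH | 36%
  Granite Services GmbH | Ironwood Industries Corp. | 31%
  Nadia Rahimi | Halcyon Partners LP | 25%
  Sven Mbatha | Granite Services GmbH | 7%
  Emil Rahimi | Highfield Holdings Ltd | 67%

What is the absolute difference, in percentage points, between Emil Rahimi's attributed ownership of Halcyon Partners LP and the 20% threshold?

67.94

By parent–child attribution (R3), Emil Rahimi is treated as also owning Nadia Rahimi's interest in Granite Services GmbH, giving 36% + 56% = 92%.
By parent–child attribution (R3), Emil Rahimi is treated as also owning Nadia Rahimi's interest in Highfield Holdings Ltd, giving 67% + 30% = 97%.
By parent–child attribution (R3), Emil Rahimi is treated as owning Nadia Rahimi's 25% interest in Halcyon Partners LP.
Chain via Granite Services GmbH (R2): 92% × 41% = 37.72% of Halcyon Partners LP.
Chain via Highfield Holdings Ltd (R2): 97% × 26% = 25.22% of Halcyon Partners LP.
Direct interest in Halcyon Partners LP: 25%.
Aggregating (R1): 37.72% + 25.22% + 25% = 87.94%.
87.94% exceeds the 20% threshold by 67.94 percentage points.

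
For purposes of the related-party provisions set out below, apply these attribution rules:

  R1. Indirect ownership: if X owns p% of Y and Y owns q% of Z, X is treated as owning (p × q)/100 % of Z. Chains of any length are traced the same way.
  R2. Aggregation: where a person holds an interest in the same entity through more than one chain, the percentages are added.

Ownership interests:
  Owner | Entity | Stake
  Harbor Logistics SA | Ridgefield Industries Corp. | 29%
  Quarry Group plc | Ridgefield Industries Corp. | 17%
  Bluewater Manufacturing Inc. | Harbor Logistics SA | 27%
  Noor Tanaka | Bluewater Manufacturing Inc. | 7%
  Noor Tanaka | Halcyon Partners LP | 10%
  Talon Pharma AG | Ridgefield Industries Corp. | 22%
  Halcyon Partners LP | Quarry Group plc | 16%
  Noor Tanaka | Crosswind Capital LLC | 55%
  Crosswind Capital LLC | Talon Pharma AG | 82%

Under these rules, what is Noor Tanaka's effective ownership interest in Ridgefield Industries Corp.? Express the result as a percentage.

Chain via Crosswind Capital LLC → Talon Pharma AG (R1): 55% × 82% × 22% = 9.922% of Ridgefield Industries Corp.
Chain via Bluewater Manufacturing Inc. → Harbor Logistics SA (R1): 7% × 27% × 29% = 0.5481% of Ridgefield Industries Corp.
Chain via Halcyon Partners LP → Quarry Group plc (R1): 10% × 16% × 17% = 0.272% of Ridgefield Industries Corp.
Aggregating (R2): 9.922% + 0.5481% + 0.272% = 10.7421%.

10.7421%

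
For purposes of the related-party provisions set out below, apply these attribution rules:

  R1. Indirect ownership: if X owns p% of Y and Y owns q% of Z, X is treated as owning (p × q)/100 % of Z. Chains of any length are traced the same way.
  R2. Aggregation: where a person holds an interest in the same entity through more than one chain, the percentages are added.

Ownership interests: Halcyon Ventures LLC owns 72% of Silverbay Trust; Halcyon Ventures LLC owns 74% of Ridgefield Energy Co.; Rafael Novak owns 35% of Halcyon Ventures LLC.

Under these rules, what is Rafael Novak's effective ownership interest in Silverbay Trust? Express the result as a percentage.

Chain via Halcyon Ventures LLC (R1): 35% × 72% = 25.2% of Silverbay Trust.

25.2%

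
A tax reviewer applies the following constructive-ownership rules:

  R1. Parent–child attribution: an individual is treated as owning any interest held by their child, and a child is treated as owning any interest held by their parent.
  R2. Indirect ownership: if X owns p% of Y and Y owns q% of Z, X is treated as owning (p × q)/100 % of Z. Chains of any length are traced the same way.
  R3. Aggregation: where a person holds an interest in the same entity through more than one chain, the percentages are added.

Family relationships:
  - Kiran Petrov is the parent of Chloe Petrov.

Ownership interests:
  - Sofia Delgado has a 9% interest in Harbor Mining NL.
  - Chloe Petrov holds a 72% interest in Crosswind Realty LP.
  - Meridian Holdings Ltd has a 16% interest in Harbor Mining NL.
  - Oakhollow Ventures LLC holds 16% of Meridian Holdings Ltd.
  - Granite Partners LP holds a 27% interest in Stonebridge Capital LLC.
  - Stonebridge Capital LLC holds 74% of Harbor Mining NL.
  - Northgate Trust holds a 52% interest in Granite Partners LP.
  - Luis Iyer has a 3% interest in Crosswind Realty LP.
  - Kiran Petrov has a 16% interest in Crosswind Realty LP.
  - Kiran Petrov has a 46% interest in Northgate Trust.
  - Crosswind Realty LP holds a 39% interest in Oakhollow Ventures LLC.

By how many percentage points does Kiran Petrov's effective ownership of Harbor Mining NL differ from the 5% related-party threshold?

0.657808

By parent–child attribution (R1), Kiran Petrov is treated as also owning Chloe Petrov's interest in Crosswind Realty LP, giving 16% + 72% = 88%.
Chain via Northgate Trust → Granite Partners LP → Stonebridge Capital LLC (R2): 46% × 52% × 27% × 74% = 4.779216% of Harbor Mining NL.
Chain via Crosswind Realty LP → Oakhollow Ventures LLC → Meridian Holdings Ltd (R2): 88% × 39% × 16% × 16% = 0.878592% of Harbor Mining NL.
Aggregating (R3): 4.779216% + 0.878592% = 5.657808%.
5.657808% exceeds the 5% threshold by 0.657808 percentage points.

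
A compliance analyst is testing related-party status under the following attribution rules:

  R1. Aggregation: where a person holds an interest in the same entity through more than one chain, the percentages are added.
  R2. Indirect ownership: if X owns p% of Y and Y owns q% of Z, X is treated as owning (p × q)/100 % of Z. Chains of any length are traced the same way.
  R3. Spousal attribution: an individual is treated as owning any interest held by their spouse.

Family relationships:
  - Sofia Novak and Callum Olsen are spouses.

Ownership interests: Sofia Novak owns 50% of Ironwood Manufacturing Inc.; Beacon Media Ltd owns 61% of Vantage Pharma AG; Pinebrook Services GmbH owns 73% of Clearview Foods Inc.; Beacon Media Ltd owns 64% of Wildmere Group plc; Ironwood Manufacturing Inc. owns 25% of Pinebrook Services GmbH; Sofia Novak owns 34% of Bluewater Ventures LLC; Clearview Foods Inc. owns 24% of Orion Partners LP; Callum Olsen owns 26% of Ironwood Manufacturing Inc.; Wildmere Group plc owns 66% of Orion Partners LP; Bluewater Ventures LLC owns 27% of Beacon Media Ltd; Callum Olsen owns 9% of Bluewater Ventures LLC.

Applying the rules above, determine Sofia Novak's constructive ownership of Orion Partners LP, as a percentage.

8.232864%

By spousal attribution (R3), Sofia Novak is treated as also owning Callum Olsen's interest in Bluewater Ventures LLC, giving 34% + 9% = 43%.
By spousal attribution (R3), Sofia Novak is treated as also owning Callum Olsen's interest in Ironwood Manufacturing Inc, giving 50% + 26% = 76%.
Chain via Bluewater Ventures LLC → Beacon Media Ltd → Wildmere Group plc (R2): 43% × 27% × 64% × 66% = 4.904064% of Orion Partners LP.
Chain via Ironwood Manufacturing Inc. → Pinebrook Services GmbH → Clearview Foods Inc. (R2): 76% × 25% × 73% × 24% = 3.3288% of Orion Partners LP.
Aggregating (R1): 4.904064% + 3.3288% = 8.232864%.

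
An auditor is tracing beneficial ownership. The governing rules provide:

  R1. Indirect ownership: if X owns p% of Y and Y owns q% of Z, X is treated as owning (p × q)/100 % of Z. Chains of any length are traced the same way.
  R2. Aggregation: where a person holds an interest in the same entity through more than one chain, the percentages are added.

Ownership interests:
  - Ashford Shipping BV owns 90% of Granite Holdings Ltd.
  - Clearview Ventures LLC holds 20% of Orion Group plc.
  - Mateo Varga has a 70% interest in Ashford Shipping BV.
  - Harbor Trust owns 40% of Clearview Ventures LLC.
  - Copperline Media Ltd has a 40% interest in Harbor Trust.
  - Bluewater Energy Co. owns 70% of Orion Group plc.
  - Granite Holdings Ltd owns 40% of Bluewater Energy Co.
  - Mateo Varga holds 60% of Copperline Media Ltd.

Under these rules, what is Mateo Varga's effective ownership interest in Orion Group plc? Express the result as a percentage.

19.56%

Chain via Ashford Shipping BV → Granite Holdings Ltd → Bluewater Energy Co. (R1): 70% × 90% × 40% × 70% = 17.64% of Orion Group plc.
Chain via Copperline Media Ltd → Harbor Trust → Clearview Ventures LLC (R1): 60% × 40% × 40% × 20% = 1.92% of Orion Group plc.
Aggregating (R2): 17.64% + 1.92% = 19.56%.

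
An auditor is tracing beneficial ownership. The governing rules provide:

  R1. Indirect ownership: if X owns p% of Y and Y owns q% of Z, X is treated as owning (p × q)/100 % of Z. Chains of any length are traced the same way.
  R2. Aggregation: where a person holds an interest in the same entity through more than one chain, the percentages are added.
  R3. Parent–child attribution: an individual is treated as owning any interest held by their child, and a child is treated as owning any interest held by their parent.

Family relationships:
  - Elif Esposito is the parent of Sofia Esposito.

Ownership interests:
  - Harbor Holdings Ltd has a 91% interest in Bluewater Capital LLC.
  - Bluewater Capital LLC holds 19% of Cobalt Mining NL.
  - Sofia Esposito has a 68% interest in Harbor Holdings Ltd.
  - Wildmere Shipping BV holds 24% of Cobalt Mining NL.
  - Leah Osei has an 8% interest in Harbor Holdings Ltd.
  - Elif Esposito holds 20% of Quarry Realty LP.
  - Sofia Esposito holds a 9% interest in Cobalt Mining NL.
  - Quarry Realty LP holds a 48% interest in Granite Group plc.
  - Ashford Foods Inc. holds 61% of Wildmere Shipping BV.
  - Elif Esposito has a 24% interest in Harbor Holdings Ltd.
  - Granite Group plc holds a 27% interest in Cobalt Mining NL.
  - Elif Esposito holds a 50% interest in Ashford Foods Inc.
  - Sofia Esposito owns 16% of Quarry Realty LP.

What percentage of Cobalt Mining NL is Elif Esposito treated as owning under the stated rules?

36.8924%

By parent–child attribution (R3), Elif Esposito is treated as also owning Sofia Esposito's interest in Quarry Realty LP, giving 20% + 16% = 36%.
By parent–child attribution (R3), Elif Esposito is treated as also owning Sofia Esposito's interest in Harbor Holdings Ltd, giving 24% + 68% = 92%.
By parent–child attribution (R3), Elif Esposito is treated as owning Sofia Esposito's 9% interest in Cobalt Mining NL.
Chain via Quarry Realty LP → Granite Group plc (R1): 36% × 48% × 27% = 4.6656% of Cobalt Mining NL.
Chain via Harbor Holdings Ltd → Bluewater Capital LLC (R1): 92% × 91% × 19% = 15.9068% of Cobalt Mining NL.
Chain via Ashford Foods Inc. → Wildmere Shipping BV (R1): 50% × 61% × 24% = 7.32% of Cobalt Mining NL.
Direct interest in Cobalt Mining NL: 9%.
Aggregating (R2): 4.6656% + 15.9068% + 7.32% + 9% = 36.8924%.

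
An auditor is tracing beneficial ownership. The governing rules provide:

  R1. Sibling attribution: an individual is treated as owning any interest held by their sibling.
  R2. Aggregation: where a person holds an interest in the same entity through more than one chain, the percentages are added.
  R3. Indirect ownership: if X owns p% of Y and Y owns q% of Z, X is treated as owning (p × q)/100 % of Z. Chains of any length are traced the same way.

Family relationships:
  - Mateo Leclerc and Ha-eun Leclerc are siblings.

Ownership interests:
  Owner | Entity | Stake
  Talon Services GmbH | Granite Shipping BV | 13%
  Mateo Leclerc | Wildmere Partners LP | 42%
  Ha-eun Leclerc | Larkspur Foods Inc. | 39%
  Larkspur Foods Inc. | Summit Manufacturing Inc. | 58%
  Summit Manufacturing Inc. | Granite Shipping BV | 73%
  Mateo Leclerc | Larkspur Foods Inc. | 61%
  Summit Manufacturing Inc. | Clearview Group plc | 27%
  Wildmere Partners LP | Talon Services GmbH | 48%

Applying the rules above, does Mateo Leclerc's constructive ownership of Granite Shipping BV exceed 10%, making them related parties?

By sibling attribution (R1), Mateo Leclerc is treated as also owning Ha-eun Leclerc's interest in Larkspur Foods Inc, giving 61% + 39% = 100%.
Chain via Larkspur Foods Inc. → Summit Manufacturing Inc. (R3): 100% × 58% × 73% = 42.34% of Granite Shipping BV.
Chain via Wildmere Partners LP → Talon Services GmbH (R3): 42% × 48% × 13% = 2.6208% of Granite Shipping BV.
Aggregating (R2): 42.34% + 2.6208% = 44.9608%.
44.9608% exceeds the 10% threshold, so Mateo is a related party to Granite Shipping BV.

Yes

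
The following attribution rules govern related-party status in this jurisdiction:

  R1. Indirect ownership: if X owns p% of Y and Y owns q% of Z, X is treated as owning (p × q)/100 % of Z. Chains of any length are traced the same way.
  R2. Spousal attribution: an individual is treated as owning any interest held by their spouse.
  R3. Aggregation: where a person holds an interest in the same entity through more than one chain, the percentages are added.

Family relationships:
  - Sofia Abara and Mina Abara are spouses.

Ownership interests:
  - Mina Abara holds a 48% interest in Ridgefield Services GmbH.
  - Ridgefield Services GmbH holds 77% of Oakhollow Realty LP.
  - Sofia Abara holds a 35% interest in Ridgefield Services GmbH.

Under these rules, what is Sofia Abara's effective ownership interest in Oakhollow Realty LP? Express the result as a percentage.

63.91%

By spousal attribution (R2), Sofia Abara is treated as also owning Mina Abara's interest in Ridgefield Services GmbH, giving 35% + 48% = 83%.
Chain via Ridgefield Services GmbH (R1): 83% × 77% = 63.91% of Oakhollow Realty LP.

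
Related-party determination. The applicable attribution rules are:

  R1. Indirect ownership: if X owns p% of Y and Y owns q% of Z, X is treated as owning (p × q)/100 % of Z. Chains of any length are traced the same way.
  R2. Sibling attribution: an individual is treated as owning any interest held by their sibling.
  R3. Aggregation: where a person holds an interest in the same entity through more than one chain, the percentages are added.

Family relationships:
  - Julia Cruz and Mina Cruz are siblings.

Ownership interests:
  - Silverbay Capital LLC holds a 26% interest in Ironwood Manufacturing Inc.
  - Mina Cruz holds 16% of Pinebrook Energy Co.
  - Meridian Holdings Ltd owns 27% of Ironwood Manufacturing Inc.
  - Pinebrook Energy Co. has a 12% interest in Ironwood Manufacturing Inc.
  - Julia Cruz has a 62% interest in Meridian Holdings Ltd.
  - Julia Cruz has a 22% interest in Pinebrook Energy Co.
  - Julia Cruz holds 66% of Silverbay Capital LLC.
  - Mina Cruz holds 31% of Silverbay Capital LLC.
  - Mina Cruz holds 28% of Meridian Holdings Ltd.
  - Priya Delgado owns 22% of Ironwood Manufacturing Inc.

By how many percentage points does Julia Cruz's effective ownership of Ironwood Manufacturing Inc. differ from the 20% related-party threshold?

34.08

By sibling attribution (R2), Julia Cruz is treated as also owning Mina Cruz's interest in Meridian Holdings Ltd, giving 62% + 28% = 90%.
By sibling attribution (R2), Julia Cruz is treated as also owning Mina Cruz's interest in Pinebrook Energy Co, giving 22% + 16% = 38%.
By sibling attribution (R2), Julia Cruz is treated as also owning Mina Cruz's interest in Silverbay Capital LLC, giving 66% + 31% = 97%.
Chain via Meridian Holdings Ltd (R1): 90% × 27% = 24.3% of Ironwood Manufacturing Inc.
Chain via Pinebrook Energy Co. (R1): 38% × 12% = 4.56% of Ironwood Manufacturing Inc.
Chain via Silverbay Capital LLC (R1): 97% × 26% = 25.22% of Ironwood Manufacturing Inc.
Aggregating (R3): 24.3% + 4.56% + 25.22% = 54.08%.
54.08% exceeds the 20% threshold by 34.08 percentage points.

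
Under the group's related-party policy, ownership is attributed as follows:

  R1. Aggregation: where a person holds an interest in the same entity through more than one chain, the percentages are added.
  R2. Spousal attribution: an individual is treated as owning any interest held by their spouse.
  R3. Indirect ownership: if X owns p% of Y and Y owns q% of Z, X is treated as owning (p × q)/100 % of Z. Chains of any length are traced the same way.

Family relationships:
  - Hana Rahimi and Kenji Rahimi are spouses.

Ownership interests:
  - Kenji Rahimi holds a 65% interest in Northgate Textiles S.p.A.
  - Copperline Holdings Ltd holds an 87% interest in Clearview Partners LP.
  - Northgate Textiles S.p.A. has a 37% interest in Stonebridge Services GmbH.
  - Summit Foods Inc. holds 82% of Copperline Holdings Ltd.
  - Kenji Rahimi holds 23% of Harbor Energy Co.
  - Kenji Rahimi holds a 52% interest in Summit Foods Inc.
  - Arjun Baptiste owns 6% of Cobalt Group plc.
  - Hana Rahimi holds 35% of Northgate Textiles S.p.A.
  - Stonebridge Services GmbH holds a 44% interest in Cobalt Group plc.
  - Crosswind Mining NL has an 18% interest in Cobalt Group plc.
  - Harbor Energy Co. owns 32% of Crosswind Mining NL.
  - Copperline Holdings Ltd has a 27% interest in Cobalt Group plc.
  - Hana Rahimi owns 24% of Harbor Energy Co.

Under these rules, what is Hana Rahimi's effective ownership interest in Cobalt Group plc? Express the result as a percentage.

By spousal attribution (R2), Hana Rahimi is treated as also owning Kenji Rahimi's interest in Harbor Energy Co, giving 24% + 23% = 47%.
By spousal attribution (R2), Hana Rahimi is treated as also owning Kenji Rahimi's interest in Northgate Textiles S.p.A, giving 35% + 65% = 100%.
By spousal attribution (R2), Hana Rahimi is treated as owning Kenji Rahimi's 52% interest in Summit Foods Inc.
Chain via Harbor Energy Co. → Crosswind Mining NL (R3): 47% × 32% × 18% = 2.7072% of Cobalt Group plc.
Chain via Northgate Textiles S.p.A. → Stonebridge Services GmbH (R3): 100% × 37% × 44% = 16.28% of Cobalt Group plc.
Chain via Summit Foods Inc. → Copperline Holdings Ltd (R3): 52% × 82% × 27% = 11.5128% of Cobalt Group plc.
Aggregating (R1): 2.7072% + 16.28% + 11.5128% = 30.5%.

30.5%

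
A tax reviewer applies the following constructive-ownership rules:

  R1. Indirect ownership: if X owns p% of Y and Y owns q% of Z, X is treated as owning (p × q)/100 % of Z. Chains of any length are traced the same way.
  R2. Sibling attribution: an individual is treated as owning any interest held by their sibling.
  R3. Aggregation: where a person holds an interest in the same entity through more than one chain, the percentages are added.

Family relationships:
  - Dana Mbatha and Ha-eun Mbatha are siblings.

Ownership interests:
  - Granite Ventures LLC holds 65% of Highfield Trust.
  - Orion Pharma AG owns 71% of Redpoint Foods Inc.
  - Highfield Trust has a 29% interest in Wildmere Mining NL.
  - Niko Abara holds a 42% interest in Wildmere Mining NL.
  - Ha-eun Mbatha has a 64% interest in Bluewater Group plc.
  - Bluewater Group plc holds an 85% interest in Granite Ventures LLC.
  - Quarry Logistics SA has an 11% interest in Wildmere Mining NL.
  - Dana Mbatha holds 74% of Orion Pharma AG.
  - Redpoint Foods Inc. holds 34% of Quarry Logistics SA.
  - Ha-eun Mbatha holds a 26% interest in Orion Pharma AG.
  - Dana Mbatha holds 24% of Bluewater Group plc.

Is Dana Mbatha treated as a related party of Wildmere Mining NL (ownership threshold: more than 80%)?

No

By sibling attribution (R2), Dana Mbatha is treated as also owning Ha-eun Mbatha's interest in Bluewater Group plc, giving 24% + 64% = 88%.
By sibling attribution (R2), Dana Mbatha is treated as also owning Ha-eun Mbatha's interest in Orion Pharma AG, giving 74% + 26% = 100%.
Chain via Bluewater Group plc → Granite Ventures LLC → Highfield Trust (R1): 88% × 85% × 65% × 29% = 14.0998% of Wildmere Mining NL.
Chain via Orion Pharma AG → Redpoint Foods Inc. → Quarry Logistics SA (R1): 100% × 71% × 34% × 11% = 2.6554% of Wildmere Mining NL.
Aggregating (R3): 14.0998% + 2.6554% = 16.7552%.
16.7552% does not exceed the 80% threshold, so Dana is not a related party to Wildmere Mining NL.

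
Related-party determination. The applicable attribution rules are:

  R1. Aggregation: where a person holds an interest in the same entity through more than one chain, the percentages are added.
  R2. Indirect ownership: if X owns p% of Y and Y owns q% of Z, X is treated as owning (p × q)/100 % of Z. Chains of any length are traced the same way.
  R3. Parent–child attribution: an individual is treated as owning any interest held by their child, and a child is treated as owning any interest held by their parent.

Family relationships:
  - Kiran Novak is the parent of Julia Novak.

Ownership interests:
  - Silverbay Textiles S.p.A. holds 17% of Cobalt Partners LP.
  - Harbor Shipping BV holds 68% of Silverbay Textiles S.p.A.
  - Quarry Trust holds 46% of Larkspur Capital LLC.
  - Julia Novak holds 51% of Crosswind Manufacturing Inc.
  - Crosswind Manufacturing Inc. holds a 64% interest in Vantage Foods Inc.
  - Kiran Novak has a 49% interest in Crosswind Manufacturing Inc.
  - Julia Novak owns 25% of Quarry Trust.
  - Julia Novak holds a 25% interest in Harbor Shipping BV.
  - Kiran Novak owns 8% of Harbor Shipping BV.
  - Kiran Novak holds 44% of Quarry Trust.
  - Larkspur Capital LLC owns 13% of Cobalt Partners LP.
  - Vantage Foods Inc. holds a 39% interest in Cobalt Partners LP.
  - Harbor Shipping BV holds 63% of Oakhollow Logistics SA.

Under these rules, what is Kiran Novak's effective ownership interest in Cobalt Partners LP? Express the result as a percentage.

By parent–child attribution (R3), Kiran Novak is treated as also owning Julia Novak's interest in Harbor Shipping BV, giving 8% + 25% = 33%.
By parent–child attribution (R3), Kiran Novak is treated as also owning Julia Novak's interest in Quarry Trust, giving 44% + 25% = 69%.
By parent–child attribution (R3), Kiran Novak is treated as also owning Julia Novak's interest in Crosswind Manufacturing Inc, giving 49% + 51% = 100%.
Chain via Harbor Shipping BV → Silverbay Textiles S.p.A. (R2): 33% × 68% × 17% = 3.8148% of Cobalt Partners LP.
Chain via Quarry Trust → Larkspur Capital LLC (R2): 69% × 46% × 13% = 4.1262% of Cobalt Partners LP.
Chain via Crosswind Manufacturing Inc. → Vantage Foods Inc. (R2): 100% × 64% × 39% = 24.96% of Cobalt Partners LP.
Aggregating (R1): 3.8148% + 4.1262% + 24.96% = 32.901%.

32.901%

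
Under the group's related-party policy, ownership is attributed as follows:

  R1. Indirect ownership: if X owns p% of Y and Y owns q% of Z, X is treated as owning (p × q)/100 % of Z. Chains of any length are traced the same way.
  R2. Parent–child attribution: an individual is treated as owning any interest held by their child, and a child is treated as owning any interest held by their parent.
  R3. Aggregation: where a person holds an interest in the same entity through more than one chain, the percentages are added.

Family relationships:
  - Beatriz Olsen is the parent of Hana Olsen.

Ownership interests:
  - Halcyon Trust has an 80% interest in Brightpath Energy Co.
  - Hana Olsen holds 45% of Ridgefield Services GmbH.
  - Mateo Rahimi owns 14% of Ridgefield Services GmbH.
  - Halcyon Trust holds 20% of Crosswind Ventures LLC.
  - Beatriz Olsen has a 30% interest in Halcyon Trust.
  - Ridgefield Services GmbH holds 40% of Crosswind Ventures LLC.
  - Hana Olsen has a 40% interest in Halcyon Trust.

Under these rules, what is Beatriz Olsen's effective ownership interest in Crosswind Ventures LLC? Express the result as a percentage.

By parent–child attribution (R2), Beatriz Olsen is treated as also owning Hana Olsen's interest in Halcyon Trust, giving 30% + 40% = 70%.
By parent–child attribution (R2), Beatriz Olsen is treated as owning Hana Olsen's 45% interest in Ridgefield Services GmbH.
Chain via Halcyon Trust (R1): 70% × 20% = 14% of Crosswind Ventures LLC.
Chain via Ridgefield Services GmbH (R1): 45% × 40% = 18% of Crosswind Ventures LLC.
Aggregating (R3): 14% + 18% = 32%.

32%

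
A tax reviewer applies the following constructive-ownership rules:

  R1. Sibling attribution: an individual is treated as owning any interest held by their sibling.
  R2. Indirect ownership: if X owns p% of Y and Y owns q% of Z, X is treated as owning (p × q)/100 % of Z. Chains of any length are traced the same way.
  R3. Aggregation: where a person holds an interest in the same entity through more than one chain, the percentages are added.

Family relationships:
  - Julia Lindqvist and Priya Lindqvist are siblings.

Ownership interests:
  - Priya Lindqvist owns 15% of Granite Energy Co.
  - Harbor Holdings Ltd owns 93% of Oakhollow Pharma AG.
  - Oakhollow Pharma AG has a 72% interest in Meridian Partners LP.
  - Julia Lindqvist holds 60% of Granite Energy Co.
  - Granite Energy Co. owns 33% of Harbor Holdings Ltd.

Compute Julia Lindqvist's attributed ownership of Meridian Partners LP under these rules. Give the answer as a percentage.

16.5726%

By sibling attribution (R1), Julia Lindqvist is treated as also owning Priya Lindqvist's interest in Granite Energy Co, giving 60% + 15% = 75%.
Chain via Granite Energy Co. → Harbor Holdings Ltd → Oakhollow Pharma AG (R2): 75% × 33% × 93% × 72% = 16.5726% of Meridian Partners LP.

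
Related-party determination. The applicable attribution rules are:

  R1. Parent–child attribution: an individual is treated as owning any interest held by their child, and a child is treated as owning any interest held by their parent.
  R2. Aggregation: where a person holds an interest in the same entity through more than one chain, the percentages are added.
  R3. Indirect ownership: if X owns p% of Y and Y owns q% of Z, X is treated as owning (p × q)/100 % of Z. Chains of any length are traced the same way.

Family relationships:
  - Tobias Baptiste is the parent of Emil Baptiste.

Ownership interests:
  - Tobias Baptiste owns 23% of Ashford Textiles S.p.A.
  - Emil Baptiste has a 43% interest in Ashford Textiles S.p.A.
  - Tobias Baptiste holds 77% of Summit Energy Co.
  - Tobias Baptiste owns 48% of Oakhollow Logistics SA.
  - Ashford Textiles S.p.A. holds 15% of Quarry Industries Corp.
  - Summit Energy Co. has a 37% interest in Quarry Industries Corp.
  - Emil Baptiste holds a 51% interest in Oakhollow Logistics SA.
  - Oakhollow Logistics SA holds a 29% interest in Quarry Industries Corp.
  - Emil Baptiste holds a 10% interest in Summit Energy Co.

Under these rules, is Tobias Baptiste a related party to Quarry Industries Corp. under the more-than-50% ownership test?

Yes

By parent–child attribution (R1), Tobias Baptiste is treated as also owning Emil Baptiste's interest in Summit Energy Co, giving 77% + 10% = 87%.
By parent–child attribution (R1), Tobias Baptiste is treated as also owning Emil Baptiste's interest in Oakhollow Logistics SA, giving 48% + 51% = 99%.
By parent–child attribution (R1), Tobias Baptiste is treated as also owning Emil Baptiste's interest in Ashford Textiles S.p.A, giving 23% + 43% = 66%.
Chain via Summit Energy Co. (R3): 87% × 37% = 32.19% of Quarry Industries Corp.
Chain via Oakhollow Logistics SA (R3): 99% × 29% = 28.71% of Quarry Industries Corp.
Chain via Ashford Textiles S.p.A. (R3): 66% × 15% = 9.9% of Quarry Industries Corp.
Aggregating (R2): 32.19% + 28.71% + 9.9% = 70.8%.
70.8% exceeds the 50% threshold, so Tobias is a related party to Quarry Industries Corp.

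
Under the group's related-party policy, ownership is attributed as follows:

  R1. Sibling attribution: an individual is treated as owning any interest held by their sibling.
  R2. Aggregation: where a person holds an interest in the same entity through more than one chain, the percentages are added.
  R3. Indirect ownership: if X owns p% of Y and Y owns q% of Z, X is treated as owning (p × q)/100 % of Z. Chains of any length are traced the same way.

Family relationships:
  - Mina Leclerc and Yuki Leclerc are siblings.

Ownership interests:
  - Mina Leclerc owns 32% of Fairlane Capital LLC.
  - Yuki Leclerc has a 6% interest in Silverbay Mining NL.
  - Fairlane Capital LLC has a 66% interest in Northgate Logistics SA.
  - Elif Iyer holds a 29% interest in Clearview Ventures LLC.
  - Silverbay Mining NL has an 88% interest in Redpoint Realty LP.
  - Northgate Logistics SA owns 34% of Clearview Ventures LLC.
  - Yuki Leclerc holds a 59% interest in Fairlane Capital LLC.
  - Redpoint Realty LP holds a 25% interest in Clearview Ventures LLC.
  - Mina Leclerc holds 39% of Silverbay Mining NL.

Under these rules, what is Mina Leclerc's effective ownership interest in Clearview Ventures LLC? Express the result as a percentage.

30.3204%

By sibling attribution (R1), Mina Leclerc is treated as also owning Yuki Leclerc's interest in Silverbay Mining NL, giving 39% + 6% = 45%.
By sibling attribution (R1), Mina Leclerc is treated as also owning Yuki Leclerc's interest in Fairlane Capital LLC, giving 32% + 59% = 91%.
Chain via Silverbay Mining NL → Redpoint Realty LP (R3): 45% × 88% × 25% = 9.9% of Clearview Ventures LLC.
Chain via Fairlane Capital LLC → Northgate Logistics SA (R3): 91% × 66% × 34% = 20.4204% of Clearview Ventures LLC.
Aggregating (R2): 9.9% + 20.4204% = 30.3204%.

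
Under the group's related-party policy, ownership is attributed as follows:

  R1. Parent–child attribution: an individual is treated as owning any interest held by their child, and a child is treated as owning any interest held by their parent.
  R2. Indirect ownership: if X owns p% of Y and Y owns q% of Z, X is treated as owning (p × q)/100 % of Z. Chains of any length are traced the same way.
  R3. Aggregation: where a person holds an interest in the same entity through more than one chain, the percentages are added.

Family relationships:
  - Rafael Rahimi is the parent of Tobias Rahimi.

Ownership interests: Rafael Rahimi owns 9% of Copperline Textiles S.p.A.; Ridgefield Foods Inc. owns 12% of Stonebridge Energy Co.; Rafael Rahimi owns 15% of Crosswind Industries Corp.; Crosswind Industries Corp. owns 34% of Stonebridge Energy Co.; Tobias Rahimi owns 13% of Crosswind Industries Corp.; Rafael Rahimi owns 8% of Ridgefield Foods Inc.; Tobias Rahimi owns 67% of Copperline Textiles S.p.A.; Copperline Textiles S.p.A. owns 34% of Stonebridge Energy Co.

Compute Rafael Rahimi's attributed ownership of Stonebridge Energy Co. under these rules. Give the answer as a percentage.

By parent–child attribution (R1), Rafael Rahimi is treated as also owning Tobias Rahimi's interest in Crosswind Industries Corp, giving 15% + 13% = 28%.
By parent–child attribution (R1), Rafael Rahimi is treated as also owning Tobias Rahimi's interest in Copperline Textiles S.p.A, giving 9% + 67% = 76%.
Chain via Crosswind Industries Corp. (R2): 28% × 34% = 9.52% of Stonebridge Energy Co.
Chain via Ridgefield Foods Inc. (R2): 8% × 12% = 0.96% of Stonebridge Energy Co.
Chain via Copperline Textiles S.p.A. (R2): 76% × 34% = 25.84% of Stonebridge Energy Co.
Aggregating (R3): 9.52% + 0.96% + 25.84% = 36.32%.

36.32%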